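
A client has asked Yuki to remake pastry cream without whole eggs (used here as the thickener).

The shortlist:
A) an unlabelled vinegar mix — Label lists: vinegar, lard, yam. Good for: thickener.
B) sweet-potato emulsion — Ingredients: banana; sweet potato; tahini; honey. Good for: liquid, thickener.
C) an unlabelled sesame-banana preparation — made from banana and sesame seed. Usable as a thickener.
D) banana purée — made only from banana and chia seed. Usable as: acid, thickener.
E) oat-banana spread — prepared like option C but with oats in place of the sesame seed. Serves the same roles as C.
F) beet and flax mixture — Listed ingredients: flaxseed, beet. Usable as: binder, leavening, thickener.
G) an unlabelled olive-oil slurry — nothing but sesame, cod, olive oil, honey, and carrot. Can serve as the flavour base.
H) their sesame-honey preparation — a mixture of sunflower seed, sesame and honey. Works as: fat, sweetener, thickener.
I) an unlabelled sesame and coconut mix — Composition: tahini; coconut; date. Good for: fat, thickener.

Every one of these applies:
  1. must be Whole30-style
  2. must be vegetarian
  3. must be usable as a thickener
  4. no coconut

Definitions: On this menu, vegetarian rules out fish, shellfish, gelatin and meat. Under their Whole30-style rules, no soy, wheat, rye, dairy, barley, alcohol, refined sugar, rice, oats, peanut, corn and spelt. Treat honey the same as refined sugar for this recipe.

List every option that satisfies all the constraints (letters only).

A: has lard, so not vegetarian — reject
B: has honey, so not Whole30-style — no
C: only sesame seed and banana; none excluded — keep
D: all constraints satisfied — OK
E: has oats, so not Whole30-style — out
F: nothing on the exclusion list — valid
G: not usable as a thickener; has cod, so not vegetarian (and 1 more) — reject
H: has honey, so not Whole30-style — out
I: has coconut, so not coconut-free — no

C, D, F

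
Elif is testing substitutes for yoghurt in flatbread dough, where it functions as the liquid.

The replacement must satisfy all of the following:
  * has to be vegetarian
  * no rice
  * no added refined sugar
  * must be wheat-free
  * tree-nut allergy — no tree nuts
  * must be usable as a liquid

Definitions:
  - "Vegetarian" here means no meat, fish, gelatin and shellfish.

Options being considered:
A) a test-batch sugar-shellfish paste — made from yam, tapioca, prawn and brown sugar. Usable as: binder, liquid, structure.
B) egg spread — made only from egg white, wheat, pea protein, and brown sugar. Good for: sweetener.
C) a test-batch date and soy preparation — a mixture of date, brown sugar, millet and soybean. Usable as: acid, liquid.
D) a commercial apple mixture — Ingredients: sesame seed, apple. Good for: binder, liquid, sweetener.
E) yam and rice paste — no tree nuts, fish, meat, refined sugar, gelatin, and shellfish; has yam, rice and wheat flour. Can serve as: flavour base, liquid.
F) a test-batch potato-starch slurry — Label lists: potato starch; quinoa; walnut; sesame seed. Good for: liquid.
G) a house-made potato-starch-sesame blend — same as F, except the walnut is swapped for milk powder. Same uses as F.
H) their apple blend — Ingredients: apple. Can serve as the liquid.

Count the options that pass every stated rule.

A: has prawn, so not vegetarian; has brown sugar, so not no-added-sugar — no
B: not usable as a liquid; has wheat, so not wheat-free (and 1 more) — reject
C: has brown sugar, so not no-added-sugar — no
D: only sesame seed and apple; none excluded — valid
E: has wheat flour, so not wheat-free; has rice, so not rice-free — out
F: has walnut, so not tree-nut-free — reject
G: vegetarian, no refined sugar — OK
H: only apple; none excluded — valid

3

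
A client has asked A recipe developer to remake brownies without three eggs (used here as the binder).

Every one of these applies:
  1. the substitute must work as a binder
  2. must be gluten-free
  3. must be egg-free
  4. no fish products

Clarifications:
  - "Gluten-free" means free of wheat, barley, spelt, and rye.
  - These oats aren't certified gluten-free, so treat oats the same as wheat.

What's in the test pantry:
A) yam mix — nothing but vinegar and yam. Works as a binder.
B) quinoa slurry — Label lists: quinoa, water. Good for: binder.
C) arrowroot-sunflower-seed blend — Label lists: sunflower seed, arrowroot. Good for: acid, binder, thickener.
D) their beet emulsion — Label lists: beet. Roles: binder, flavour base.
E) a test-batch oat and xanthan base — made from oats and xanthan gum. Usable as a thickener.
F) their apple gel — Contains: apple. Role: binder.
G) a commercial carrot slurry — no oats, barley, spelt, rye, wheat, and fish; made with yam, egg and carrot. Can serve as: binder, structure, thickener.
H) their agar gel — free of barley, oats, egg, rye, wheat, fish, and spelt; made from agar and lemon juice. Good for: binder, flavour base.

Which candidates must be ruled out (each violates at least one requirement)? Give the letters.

E, G

A: every rule checks out — OK
B: no fish, gluten-free — valid
C: no egg, no fish — OK
D: only beet; none excluded — OK
E: not usable as a binder; has oats, so not gluten-free — no
F: works as a binder, gluten-free, no fish — valid
G: has egg, so not egg-free — out
H: works as a binder, no egg, gluten-free — OK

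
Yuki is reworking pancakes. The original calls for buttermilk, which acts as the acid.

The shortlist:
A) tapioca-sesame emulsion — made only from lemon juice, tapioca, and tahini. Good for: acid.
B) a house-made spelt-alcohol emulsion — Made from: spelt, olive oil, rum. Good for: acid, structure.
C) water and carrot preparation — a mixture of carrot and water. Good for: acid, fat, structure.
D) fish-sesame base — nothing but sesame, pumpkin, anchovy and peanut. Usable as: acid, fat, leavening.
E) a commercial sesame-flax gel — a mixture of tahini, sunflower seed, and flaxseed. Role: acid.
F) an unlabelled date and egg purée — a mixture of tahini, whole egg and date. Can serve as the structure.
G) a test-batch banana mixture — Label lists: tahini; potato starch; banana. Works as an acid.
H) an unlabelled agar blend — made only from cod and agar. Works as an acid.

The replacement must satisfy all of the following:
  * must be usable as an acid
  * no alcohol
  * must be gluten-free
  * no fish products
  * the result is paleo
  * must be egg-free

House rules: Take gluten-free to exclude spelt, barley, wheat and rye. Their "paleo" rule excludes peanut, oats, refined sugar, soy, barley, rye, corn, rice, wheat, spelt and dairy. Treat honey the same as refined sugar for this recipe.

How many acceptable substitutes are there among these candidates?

A: works as an acid, paleo, no fish — keep
B: has spelt, so not gluten-free; has spelt, so not paleo (and 1 more) — no
C: no alcohol, paleo — valid
D: has peanut, so not paleo; has anchovy, so not fish-free — no
E: nothing on the exclusion list — valid
F: not usable as an acid; has whole egg, so not egg-free — no
G: no fish, no alcohol — keep
H: has cod, so not fish-free — reject

4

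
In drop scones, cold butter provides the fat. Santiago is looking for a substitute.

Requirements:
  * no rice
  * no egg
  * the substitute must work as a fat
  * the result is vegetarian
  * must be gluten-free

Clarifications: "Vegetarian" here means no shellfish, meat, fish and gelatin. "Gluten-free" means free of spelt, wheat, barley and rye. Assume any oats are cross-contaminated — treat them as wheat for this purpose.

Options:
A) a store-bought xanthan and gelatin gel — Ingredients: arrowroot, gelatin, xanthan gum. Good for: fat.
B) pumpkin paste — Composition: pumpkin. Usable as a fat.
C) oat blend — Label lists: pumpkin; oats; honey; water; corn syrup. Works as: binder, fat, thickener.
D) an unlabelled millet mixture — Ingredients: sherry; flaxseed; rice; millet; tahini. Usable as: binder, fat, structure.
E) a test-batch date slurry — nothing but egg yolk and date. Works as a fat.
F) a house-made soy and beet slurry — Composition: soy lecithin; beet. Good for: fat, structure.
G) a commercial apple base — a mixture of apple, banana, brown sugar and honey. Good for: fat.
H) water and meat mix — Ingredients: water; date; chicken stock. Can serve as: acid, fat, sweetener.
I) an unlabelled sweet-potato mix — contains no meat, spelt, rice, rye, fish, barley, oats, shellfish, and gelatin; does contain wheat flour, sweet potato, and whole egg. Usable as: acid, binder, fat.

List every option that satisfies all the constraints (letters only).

A: has gelatin, so not vegetarian — out
B: only pumpkin; none excluded — keep
C: has oats, so not gluten-free — reject
D: has rice, so not rice-free — out
E: has egg yolk, so not egg-free — reject
F: only soy lecithin and beet; none excluded — valid
G: works as a fat, gluten-free, no rice — valid
H: has chicken stock, so not vegetarian — no
I: has wheat flour, so not gluten-free; has whole egg, so not egg-free — no

B, F, G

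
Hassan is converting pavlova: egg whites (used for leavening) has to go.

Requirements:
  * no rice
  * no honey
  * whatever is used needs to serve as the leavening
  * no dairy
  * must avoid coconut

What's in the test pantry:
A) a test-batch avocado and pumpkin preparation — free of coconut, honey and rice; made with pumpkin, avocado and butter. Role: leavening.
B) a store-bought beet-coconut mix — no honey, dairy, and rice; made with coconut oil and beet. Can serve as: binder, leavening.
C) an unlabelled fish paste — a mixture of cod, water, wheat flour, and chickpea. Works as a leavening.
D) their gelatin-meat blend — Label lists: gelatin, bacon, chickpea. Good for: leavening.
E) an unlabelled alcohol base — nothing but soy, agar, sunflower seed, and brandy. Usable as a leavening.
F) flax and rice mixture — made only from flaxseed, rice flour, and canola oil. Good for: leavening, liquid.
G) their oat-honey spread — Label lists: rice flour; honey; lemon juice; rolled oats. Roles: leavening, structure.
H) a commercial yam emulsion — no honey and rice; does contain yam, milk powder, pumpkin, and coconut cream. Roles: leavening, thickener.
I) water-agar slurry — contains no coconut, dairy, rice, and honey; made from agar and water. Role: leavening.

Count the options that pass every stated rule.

A: has butter, so not dairy-free — no
B: has coconut oil, so not coconut-free — reject
C: cod and wheat flour etc. — none of it excluded — keep
D: works as a leavening, no rice, no dairy — keep
E: brandy and soy etc. — none of it excluded — OK
F: has rice flour, so not rice-free — no
G: has rice flour, so not rice-free; has honey, so not honey-free — no
H: has milk powder, so not dairy-free; has coconut cream, so not coconut-free — reject
I: no dairy, no coconut — keep

4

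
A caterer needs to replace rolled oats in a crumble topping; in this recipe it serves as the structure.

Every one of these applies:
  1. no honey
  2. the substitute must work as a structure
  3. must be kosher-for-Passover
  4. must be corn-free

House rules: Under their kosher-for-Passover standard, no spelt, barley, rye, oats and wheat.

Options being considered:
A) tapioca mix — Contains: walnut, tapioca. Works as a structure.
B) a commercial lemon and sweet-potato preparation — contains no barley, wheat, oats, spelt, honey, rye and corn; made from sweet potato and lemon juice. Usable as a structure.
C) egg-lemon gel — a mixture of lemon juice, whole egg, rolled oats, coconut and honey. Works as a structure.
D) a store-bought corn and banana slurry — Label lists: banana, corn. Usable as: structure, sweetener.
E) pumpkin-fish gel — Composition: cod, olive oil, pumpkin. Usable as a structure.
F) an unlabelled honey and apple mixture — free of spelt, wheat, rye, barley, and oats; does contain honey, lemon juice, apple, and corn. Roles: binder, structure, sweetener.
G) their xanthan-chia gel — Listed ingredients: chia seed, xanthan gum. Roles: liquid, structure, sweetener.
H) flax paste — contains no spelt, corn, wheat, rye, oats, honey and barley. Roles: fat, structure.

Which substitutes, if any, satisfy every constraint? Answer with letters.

A, B, E, G, H

A: only walnut and tapioca; none excluded — OK
B: every rule checks out — OK
C: has rolled oats, so not kosher-for-Passover; has honey, so not honey-free — out
D: has corn, so not corn-free — reject
E: nothing on the exclusion list — keep
F: has corn, so not corn-free; has honey, so not honey-free — no
G: only chia seed and xanthan gum; none excluded — OK
H: no honey, no corn — keep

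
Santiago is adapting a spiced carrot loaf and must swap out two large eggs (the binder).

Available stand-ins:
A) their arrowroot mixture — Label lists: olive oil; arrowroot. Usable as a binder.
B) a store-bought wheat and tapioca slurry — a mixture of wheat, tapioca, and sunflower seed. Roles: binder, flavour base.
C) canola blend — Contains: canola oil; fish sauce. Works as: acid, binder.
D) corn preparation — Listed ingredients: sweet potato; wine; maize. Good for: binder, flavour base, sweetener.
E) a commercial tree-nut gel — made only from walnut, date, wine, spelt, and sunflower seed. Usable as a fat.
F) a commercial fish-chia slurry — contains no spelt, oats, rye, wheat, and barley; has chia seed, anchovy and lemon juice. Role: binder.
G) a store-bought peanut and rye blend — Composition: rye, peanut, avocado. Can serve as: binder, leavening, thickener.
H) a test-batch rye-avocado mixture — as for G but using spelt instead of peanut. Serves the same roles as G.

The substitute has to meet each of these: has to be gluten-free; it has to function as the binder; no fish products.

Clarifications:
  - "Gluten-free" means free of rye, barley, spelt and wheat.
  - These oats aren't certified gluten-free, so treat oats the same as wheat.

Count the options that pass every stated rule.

A: only arrowroot and olive oil; none excluded — OK
B: has wheat, so not gluten-free — out
C: has fish sauce, so not fish-free — reject
D: gluten-free, no fish — valid
E: not usable as a binder; has spelt, so not gluten-free — out
F: has anchovy, so not fish-free — reject
G: has rye, so not gluten-free — out
H: has rye, so not gluten-free — out

2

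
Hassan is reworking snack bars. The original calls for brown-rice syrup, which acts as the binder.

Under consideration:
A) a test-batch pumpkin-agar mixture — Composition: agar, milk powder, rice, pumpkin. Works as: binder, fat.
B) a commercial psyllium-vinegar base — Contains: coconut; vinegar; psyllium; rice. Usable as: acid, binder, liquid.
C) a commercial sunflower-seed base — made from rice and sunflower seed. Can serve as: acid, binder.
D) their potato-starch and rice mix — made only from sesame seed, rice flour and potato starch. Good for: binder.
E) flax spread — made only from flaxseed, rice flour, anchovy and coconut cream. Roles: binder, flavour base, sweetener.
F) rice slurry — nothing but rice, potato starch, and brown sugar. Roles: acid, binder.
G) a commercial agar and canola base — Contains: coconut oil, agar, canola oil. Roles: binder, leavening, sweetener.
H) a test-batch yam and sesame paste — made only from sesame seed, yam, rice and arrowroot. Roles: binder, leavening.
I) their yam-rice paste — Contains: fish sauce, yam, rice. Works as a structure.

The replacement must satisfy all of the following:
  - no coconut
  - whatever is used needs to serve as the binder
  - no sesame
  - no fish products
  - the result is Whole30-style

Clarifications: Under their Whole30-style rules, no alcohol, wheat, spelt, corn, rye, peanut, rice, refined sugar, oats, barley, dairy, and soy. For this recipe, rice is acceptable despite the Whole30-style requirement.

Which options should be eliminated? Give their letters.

A: has milk powder, so not Whole30-style — no
B: has coconut, so not coconut-free — no
C: rice is permitted under the Whole30-style carve-out; nothing else excluded — valid
D: has sesame seed, so not sesame-free — reject
E: has coconut cream, so not coconut-free; has anchovy, so not fish-free — no
F: has brown sugar, so not Whole30-style — out
G: has coconut oil, so not coconut-free — out
H: has sesame seed, so not sesame-free — no
I: not usable as a binder; has fish sauce, so not fish-free — no

A, B, D, E, F, G, H, I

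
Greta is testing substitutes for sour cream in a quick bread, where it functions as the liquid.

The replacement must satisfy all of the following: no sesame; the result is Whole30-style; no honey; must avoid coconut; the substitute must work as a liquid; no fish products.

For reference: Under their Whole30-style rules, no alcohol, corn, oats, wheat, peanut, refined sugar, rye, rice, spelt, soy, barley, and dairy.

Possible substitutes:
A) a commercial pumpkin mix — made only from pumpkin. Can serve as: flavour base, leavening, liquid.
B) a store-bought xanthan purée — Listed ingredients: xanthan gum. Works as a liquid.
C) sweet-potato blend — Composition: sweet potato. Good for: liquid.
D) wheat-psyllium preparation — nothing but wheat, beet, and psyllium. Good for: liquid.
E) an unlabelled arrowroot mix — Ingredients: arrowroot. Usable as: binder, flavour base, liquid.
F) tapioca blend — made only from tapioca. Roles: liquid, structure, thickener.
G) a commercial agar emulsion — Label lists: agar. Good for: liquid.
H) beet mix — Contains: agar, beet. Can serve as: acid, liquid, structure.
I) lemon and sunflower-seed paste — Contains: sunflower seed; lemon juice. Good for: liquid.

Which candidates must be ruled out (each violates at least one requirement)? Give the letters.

A: all constraints satisfied — keep
B: only xanthan gum; none excluded — OK
C: every rule checks out — keep
D: has wheat, so not Whole30-style — reject
E: nothing on the exclusion list — valid
F: only tapioca; none excluded — OK
G: only agar; none excluded — OK
H: every rule checks out — keep
I: only lemon juice and sunflower seed; none excluded — valid

D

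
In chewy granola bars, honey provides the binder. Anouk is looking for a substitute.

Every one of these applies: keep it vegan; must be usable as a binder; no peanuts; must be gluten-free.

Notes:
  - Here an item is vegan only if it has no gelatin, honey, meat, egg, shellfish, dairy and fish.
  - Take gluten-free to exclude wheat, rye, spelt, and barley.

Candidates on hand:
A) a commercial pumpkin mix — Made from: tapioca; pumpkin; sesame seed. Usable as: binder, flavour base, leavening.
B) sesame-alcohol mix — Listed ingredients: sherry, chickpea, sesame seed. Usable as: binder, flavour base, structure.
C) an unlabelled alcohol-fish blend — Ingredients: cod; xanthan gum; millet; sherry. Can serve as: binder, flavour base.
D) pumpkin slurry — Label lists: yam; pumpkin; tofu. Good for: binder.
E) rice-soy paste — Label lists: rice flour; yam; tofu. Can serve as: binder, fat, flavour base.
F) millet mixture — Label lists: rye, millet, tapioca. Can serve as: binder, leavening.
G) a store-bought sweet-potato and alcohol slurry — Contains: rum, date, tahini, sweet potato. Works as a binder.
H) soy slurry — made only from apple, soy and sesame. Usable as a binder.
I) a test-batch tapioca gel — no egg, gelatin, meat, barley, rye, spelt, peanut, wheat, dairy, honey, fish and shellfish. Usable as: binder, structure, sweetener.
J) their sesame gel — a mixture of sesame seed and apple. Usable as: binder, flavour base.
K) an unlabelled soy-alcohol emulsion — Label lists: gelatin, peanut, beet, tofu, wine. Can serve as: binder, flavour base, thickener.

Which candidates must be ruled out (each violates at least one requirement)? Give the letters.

C, F, K

A: all constraints satisfied — keep
B: every rule checks out — valid
C: has cod, so not vegan — no
D: no peanut, gluten-free — OK
E: every rule checks out — OK
F: has rye, so not gluten-free — out
G: vegan, no peanut — keep
H: vegan, no peanut — valid
I: no peanut, gluten-free — keep
J: only sesame seed and apple; none excluded — keep
K: has gelatin, so not vegan; has peanut, so not peanut-free — no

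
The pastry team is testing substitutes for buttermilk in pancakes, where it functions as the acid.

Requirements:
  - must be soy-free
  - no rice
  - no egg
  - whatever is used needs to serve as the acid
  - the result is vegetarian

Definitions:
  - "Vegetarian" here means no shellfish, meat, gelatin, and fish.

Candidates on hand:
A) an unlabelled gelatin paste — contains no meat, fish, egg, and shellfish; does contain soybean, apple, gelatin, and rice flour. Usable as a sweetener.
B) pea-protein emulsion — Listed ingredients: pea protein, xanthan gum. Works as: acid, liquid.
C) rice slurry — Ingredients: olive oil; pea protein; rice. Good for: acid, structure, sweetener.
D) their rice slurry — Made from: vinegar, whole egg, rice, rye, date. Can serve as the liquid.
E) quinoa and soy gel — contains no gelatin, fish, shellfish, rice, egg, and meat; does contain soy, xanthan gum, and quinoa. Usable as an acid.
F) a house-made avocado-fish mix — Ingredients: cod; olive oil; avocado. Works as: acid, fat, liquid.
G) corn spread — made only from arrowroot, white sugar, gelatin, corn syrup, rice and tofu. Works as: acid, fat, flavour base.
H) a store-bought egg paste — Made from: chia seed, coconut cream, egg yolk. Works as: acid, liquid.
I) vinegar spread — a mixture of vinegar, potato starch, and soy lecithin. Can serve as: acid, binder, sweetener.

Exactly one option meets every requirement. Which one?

A: not usable as an acid; has gelatin, so not vegetarian (and 2 more) — reject
B: all constraints satisfied — OK
C: has rice, so not rice-free — reject
D: not usable as an acid; has rice, so not rice-free (and 1 more) — out
E: has soy, so not soy-free — out
F: has cod, so not vegetarian — reject
G: has gelatin, so not vegetarian; has rice, so not rice-free (and 1 more) — reject
H: has egg yolk, so not egg-free — out
I: has soy lecithin, so not soy-free — no

B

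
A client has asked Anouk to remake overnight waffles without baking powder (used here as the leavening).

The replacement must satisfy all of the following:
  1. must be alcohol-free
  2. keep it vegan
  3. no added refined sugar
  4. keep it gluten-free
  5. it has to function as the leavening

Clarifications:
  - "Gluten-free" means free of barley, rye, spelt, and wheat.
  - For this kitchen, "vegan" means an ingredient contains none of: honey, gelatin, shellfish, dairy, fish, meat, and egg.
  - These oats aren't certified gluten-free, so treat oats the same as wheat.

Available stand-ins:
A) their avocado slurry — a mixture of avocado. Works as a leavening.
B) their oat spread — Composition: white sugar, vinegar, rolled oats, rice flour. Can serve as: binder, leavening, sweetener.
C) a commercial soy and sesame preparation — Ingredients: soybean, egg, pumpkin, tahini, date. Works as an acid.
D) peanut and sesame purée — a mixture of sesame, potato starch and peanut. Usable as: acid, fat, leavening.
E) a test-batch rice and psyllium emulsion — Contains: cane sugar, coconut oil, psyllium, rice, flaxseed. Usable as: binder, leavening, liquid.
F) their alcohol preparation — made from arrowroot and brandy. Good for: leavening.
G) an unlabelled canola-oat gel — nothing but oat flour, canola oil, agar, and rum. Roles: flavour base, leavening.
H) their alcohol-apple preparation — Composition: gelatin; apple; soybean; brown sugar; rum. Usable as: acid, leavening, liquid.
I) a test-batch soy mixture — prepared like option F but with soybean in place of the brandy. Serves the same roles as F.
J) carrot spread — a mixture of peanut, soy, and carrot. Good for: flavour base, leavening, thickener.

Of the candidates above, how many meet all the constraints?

A: no refined sugar, gluten-free — keep
B: has rolled oats, so not gluten-free; has white sugar, so not no-added-sugar — no
C: not usable as a leavening; has egg, so not vegan — reject
D: only peanut, sesame, and potato starch; none excluded — valid
E: has cane sugar, so not no-added-sugar — out
F: has brandy, so not alcohol-free — no
G: has oat flour, so not gluten-free; has rum, so not alcohol-free — no
H: has gelatin, so not vegan; has brown sugar, so not no-added-sugar (and 1 more) — no
I: works as a leavening, no alcohol, vegan — keep
J: works as a leavening, no alcohol, gluten-free — OK

4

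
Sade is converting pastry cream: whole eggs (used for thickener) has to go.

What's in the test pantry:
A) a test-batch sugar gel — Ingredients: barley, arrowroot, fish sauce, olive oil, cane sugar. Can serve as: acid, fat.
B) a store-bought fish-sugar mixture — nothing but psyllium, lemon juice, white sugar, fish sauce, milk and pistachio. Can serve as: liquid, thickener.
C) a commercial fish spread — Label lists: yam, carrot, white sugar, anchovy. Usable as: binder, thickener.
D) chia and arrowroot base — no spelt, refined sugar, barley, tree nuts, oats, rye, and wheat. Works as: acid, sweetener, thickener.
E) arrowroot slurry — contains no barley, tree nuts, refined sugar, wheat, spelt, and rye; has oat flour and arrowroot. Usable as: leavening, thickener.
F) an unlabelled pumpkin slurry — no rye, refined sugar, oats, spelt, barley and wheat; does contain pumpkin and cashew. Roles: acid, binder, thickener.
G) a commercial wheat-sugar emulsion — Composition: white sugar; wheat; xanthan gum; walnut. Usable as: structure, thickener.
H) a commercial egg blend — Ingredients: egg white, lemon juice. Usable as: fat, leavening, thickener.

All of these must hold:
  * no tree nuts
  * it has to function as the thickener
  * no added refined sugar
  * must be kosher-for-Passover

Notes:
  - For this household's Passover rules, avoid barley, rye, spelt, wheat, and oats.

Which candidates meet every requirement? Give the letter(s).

A: not usable as a thickener; has barley, so not kosher-for-Passover (and 1 more) — no
B: has pistachio, so not tree-nut-free; has white sugar, so not no-added-sugar — no
C: has white sugar, so not no-added-sugar — no
D: works as a thickener, no refined sugar, kosher-for-Passover — valid
E: has oat flour, so not kosher-for-Passover — out
F: has cashew, so not tree-nut-free — reject
G: has wheat, so not kosher-for-Passover; has walnut, so not tree-nut-free (and 1 more) — no
H: only egg white and lemon juice; none excluded — keep

D, H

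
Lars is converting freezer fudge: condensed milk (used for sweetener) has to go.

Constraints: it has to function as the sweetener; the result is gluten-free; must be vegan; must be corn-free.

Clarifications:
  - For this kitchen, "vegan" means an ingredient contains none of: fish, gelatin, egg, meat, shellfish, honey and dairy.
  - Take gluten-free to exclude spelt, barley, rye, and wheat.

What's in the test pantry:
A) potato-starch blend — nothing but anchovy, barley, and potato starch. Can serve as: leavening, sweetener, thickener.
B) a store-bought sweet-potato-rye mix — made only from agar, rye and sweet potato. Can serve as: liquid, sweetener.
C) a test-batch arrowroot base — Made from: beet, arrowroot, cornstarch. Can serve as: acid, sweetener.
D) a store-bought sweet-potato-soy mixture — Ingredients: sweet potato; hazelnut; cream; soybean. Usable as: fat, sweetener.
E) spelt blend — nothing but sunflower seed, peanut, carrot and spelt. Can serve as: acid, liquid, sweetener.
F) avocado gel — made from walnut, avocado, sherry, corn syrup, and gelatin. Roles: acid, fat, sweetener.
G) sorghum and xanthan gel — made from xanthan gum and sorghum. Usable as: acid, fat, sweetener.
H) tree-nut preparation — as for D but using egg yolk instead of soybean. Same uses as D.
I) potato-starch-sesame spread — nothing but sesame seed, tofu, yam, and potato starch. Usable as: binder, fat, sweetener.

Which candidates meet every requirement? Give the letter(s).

A: has anchovy, so not vegan; has barley, so not gluten-free — no
B: has rye, so not gluten-free — reject
C: has cornstarch, so not corn-free — reject
D: has cream, so not vegan — no
E: has spelt, so not gluten-free — reject
F: has gelatin, so not vegan; has corn syrup, so not corn-free — out
G: every rule checks out — keep
H: has cream, so not vegan — no
I: vegan, gluten-free — OK

G, I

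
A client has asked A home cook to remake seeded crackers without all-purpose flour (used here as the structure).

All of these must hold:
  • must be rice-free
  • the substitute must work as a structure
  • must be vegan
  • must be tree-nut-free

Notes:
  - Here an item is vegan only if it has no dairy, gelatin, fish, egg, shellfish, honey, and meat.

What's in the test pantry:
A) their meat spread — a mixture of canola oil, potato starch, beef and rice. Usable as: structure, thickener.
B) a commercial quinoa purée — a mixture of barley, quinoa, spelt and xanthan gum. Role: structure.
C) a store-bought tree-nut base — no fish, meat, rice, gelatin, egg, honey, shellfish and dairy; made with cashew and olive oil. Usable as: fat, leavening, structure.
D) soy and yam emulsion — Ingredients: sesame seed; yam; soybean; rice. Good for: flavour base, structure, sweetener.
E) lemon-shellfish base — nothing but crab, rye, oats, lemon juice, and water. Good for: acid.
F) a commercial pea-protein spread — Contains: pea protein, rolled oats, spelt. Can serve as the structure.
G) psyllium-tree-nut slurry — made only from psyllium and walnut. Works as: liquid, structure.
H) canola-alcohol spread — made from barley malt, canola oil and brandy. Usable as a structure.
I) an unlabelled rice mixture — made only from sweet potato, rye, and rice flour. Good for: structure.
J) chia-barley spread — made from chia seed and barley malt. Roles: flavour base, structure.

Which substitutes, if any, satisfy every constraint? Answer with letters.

B, F, H, J

A: has beef, so not vegan; has rice, so not rice-free — reject
B: every rule checks out — OK
C: has cashew, so not tree-nut-free — reject
D: has rice, so not rice-free — out
E: not usable as a structure; has crab, so not vegan — out
F: nothing on the exclusion list — OK
G: has walnut, so not tree-nut-free — reject
H: works as a structure, no rice, no tree nuts — keep
I: has rice flour, so not rice-free — reject
J: only barley malt and chia seed; none excluded — keep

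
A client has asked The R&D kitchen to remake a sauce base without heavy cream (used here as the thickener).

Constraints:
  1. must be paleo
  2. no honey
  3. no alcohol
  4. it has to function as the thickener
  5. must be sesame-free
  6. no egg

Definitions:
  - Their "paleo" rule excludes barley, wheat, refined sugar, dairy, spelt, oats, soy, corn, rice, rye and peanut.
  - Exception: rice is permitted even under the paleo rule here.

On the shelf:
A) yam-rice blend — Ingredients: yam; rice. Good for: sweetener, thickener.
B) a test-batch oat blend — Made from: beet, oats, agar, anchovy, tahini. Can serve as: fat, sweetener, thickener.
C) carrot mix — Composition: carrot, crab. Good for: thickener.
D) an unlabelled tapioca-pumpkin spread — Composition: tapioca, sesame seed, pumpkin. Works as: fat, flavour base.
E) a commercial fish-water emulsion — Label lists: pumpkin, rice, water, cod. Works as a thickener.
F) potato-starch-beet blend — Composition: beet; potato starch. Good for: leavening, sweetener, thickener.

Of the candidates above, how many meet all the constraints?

A: rice is permitted under the paleo carve-out; nothing else excluded — keep
B: has oats, so not paleo; has tahini, so not sesame-free — reject
C: only crab and carrot; none excluded — valid
D: not usable as a thickener; has sesame seed, so not sesame-free — out
E: rice is permitted under the paleo carve-out; nothing else excluded — keep
F: paleo, no honey — keep

4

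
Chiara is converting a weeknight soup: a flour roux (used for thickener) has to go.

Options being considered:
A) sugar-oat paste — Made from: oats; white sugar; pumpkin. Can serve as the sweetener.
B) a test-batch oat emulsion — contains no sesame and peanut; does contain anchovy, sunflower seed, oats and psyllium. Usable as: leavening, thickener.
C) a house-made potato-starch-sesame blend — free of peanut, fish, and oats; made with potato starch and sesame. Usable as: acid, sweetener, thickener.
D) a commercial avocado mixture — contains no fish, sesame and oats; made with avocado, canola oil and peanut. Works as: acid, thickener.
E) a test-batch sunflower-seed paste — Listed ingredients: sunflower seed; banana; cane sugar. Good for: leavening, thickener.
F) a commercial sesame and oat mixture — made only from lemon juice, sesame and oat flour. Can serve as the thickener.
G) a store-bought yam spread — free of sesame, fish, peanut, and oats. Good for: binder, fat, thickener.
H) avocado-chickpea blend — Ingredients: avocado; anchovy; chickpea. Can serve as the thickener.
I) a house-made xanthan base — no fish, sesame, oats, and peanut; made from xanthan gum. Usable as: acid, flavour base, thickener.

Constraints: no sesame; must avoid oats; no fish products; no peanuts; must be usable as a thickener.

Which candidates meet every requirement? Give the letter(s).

A: not usable as a thickener; has oats, so not oat-free — reject
B: has oats, so not oat-free; has anchovy, so not fish-free — reject
C: has sesame, so not sesame-free — out
D: has peanut, so not peanut-free — no
E: works as a thickener, no peanut, no sesame — keep
F: has oat flour, so not oat-free; has sesame, so not sesame-free — no
G: every rule checks out — OK
H: has anchovy, so not fish-free — no
I: every rule checks out — OK

E, G, I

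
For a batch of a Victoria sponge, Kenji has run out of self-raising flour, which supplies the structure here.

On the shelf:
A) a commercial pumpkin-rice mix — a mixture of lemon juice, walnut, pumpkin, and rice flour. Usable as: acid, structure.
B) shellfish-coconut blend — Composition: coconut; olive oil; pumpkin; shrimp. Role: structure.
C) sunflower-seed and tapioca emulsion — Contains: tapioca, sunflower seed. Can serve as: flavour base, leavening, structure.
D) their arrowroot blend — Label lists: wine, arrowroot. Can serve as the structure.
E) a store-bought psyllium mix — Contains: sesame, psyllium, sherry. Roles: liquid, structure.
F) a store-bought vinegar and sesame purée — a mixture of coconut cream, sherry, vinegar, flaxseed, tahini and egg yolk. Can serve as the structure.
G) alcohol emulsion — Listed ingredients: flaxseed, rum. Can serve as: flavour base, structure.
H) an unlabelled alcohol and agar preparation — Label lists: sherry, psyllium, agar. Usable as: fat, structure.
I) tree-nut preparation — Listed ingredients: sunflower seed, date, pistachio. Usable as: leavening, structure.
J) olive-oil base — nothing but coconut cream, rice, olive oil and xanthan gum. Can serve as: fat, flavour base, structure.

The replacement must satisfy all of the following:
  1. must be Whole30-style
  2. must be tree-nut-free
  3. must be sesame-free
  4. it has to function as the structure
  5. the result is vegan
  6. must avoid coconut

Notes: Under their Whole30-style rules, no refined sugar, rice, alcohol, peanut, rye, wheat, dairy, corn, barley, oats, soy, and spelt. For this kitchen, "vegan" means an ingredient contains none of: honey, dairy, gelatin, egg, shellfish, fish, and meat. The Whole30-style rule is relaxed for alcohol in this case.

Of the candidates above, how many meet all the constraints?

A: has rice flour, so not Whole30-style; has walnut, so not tree-nut-free — no
B: has shrimp, so not vegan; has coconut, so not coconut-free — out
C: nothing on the exclusion list — valid
D: alcohol is permitted under the Whole30-style carve-out; nothing else excluded — OK
E: has sesame, so not sesame-free — out
F: has egg yolk, so not vegan; has tahini, so not sesame-free (and 1 more) — reject
G: alcohol is permitted under the Whole30-style carve-out; nothing else excluded — valid
H: alcohol is permitted under the Whole30-style carve-out; nothing else excluded — OK
I: has pistachio, so not tree-nut-free — out
J: has rice, so not Whole30-style; has coconut cream, so not coconut-free — no

4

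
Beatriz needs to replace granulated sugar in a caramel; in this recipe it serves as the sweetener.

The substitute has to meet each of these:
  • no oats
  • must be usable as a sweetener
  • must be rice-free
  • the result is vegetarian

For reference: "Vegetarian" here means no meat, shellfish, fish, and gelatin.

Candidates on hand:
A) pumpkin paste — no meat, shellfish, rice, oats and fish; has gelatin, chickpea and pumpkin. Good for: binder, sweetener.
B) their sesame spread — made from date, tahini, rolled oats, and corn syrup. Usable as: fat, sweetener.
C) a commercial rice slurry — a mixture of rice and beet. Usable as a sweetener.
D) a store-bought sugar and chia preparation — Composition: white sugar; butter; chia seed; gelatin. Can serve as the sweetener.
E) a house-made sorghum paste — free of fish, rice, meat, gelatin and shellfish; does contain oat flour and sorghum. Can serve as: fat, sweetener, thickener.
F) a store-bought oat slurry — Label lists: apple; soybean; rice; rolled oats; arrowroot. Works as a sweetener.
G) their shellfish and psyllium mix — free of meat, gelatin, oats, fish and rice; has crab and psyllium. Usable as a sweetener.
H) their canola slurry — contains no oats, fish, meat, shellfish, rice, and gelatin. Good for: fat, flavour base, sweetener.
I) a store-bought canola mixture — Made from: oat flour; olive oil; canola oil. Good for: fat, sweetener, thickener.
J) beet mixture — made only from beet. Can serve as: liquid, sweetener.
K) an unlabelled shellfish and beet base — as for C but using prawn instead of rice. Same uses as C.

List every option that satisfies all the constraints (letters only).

A: has gelatin, so not vegetarian — out
B: has rolled oats, so not oat-free — reject
C: has rice, so not rice-free — reject
D: has gelatin, so not vegetarian — out
E: has oat flour, so not oat-free — out
F: has rolled oats, so not oat-free; has rice, so not rice-free — reject
G: has crab, so not vegetarian — out
H: all constraints satisfied — OK
I: has oat flour, so not oat-free — no
J: nothing on the exclusion list — OK
K: has prawn, so not vegetarian — out

H, J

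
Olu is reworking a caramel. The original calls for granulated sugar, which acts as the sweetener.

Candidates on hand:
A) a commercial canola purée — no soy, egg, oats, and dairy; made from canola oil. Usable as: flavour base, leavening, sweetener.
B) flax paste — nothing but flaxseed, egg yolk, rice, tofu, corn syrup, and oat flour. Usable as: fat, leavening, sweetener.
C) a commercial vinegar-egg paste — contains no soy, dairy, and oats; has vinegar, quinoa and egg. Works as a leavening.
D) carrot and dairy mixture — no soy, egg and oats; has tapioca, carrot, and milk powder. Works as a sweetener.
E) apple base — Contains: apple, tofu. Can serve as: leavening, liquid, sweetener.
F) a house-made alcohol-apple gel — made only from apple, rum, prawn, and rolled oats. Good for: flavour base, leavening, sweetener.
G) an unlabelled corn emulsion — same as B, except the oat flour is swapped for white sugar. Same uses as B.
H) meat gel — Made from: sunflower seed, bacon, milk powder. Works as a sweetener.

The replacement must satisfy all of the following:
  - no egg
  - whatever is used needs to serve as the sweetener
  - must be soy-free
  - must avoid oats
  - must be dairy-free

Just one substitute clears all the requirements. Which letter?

A

A: works as a sweetener, no oats, no egg — keep
B: has oat flour, so not oat-free; has egg yolk, so not egg-free (and 1 more) — out
C: not usable as a sweetener; has egg, so not egg-free — no
D: has milk powder, so not dairy-free — reject
E: has tofu, so not soy-free — no
F: has rolled oats, so not oat-free — reject
G: has egg yolk, so not egg-free; has tofu, so not soy-free — out
H: has milk powder, so not dairy-free — out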